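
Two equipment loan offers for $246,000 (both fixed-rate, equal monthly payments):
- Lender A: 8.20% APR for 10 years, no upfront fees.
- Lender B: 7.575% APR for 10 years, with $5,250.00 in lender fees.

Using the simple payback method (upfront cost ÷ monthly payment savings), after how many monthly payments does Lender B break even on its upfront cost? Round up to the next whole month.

Lender A: monthly rate = 8.2%/12 = 0.0068333; payment = 246,000 × 0.0068333 / (1 − (1+0.0068333)^−120) = $3,010.72.
Lender B: monthly rate = 7.575%/12 = 0.0063125; payment = 246,000 × 0.0063125 / (1 − (1+0.0063125)^−120) = $2,929.70.
Monthly savings = $3,010.72 − $2,929.70 = $81.02.
Break-even = $5,250.00 / $81.02 = 64.80 → 65 months.

65 months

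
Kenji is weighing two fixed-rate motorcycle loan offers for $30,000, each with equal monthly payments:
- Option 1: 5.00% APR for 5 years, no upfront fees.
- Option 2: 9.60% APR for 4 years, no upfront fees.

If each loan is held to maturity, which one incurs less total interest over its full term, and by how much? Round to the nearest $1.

Option 1 by $2,278

Option 1: at 5.00% the monthly rate is 0.0041667, so the payment is 30,000 × 0.0041667 / (1 − 1.0041667^−60) = $566.14.
Total interest on Option 1 = 60 × $566.14 − $30,000 = $3,968.40.
Option 2: at 9.60% the monthly rate is 0.0080000, so the payment is 30,000 × 0.0080000 / (1 − 1.0080000^−48) = $755.13.
Total interest on Option 2 = 48 × $755.13 − $30,000 = $6,246.24.
Option 1 is lower by $2,277.84.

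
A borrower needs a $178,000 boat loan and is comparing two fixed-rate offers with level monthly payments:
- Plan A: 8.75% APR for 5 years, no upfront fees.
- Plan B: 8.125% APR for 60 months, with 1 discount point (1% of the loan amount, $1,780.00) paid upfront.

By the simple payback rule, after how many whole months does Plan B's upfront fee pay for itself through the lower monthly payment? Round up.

34 months

Plan A: at 8.75% the monthly rate is 0.0072917, so the payment is 178,000 × 0.0072917 / (1 − 1.0072917^−60) = $3,673.43.
Plan B: monthly rate = 8.125%/12 = 0.0067708; payment = 178,000 × 0.0067708 / (1 − (1+0.0067708)^−60) = $3,619.86.
Monthly savings = $3,673.43 − $3,619.86 = $53.57.
Break-even = $1,780.00 / $53.57 = 33.23 → 34 months.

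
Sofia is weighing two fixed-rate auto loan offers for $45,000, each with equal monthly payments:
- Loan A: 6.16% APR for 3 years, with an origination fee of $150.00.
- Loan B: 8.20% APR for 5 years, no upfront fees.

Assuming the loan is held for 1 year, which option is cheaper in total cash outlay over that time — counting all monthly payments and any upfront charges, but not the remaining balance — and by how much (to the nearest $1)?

Loan A: at 6.16% the monthly rate is 0.0051333, so the payment is 45,000 × 0.0051333 / (1 − 1.0051333^−36) = $1,372.25.
Loan B: at 8.20% the monthly rate is 0.0068333, so the payment is 45,000 × 0.0068333 / (1 − 1.0068333^−60) = $916.75.
Over 12 months: Loan A costs 12 × $1,372.25 + $150.00 = $16,617.00; Loan B costs 12 × $916.75 = $11,001.00.
Loan B is cheaper by $16,617.00 − $11,001.00 = $5,616.00.

Loan B by $5,616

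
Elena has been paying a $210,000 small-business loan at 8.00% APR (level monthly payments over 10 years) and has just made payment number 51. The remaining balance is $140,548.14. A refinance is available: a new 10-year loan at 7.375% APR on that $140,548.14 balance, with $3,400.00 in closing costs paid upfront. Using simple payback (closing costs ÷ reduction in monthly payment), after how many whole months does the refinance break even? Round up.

4 months

Current payment = 210,000 × 8%/12 / (1 − (1+0.0066667)^−120) = $2,547.88.
Refinanced payment = 140,548.14 × 0.0061458 / (1 − (1+0.0061458)^−120) = $1,659.18.
Monthly savings = $2,547.88 − $1,659.18 = $888.70.
Break-even = $3,400.00 / $888.70 = 3.83 → 4 months.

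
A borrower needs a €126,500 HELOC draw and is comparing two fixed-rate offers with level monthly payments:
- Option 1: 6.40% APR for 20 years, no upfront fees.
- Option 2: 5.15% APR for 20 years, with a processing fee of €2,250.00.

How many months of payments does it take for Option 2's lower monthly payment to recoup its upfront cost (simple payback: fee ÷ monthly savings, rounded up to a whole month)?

25 months

Option 1: at 6.40% the monthly rate is 0.0053333, so the payment is 126,500 × 0.0053333 / (1 − 1.0053333^−240) = €935.72.
Option 2: at 5.15% the monthly rate is 0.0042917, so the payment is 126,500 × 0.0042917 / (1 − 1.0042917^−240) = €845.36.
Monthly savings = €935.72 − €845.36 = €90.36.
Break-even = €2,250.00 / €90.36 = 24.90 → 25 months.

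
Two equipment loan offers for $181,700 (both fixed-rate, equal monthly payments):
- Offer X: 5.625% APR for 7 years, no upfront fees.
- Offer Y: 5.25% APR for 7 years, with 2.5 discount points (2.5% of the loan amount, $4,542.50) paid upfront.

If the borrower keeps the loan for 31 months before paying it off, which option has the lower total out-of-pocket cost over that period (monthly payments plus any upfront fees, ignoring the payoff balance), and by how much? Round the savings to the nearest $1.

Offer X: monthly rate = 5.625%/12 = 0.0046875; payment = 181,700 × 0.0046875 / (1 − (1+0.0046875)^−84) = $2,621.83.
Offer Y: monthly rate = 5.25%/12 = 0.0043750; payment = 181,700 × 0.0043750 / (1 − (1+0.0043750)^−84) = $2,589.53.
Over 31 months: Offer X costs 31 × $2,621.83 = $81,276.73; Offer Y costs 31 × $2,589.53 + $4,542.50 = $84,817.93.
Offer X is cheaper by $84,817.93 − $81,276.73 = $3,541.20.

Offer X by $3,541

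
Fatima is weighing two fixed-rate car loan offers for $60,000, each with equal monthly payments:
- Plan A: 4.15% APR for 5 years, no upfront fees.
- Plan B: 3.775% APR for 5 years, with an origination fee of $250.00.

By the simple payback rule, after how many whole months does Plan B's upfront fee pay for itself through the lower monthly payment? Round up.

25 months

Plan A: monthly rate = 4.15%/12 = 0.0034583; payment = 60,000 × 0.0034583 / (1 − (1+0.0034583)^−60) = $1,109.06.
Plan B: monthly rate = 3.775%/12 = 0.0031458; payment = 60,000 × 0.0031458 / (1 − (1+0.0031458)^−60) = $1,098.91.
Monthly savings = $1,109.06 − $1,098.91 = $10.15.
Break-even = $250.00 / $10.15 = 24.63 → 25 months.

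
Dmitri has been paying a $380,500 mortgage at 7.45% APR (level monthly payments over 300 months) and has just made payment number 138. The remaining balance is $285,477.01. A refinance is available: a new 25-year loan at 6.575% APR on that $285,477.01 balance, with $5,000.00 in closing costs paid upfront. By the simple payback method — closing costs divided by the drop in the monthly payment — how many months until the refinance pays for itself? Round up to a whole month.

Current payment = 380,500 × 7.45%/12 / (1 − (1+0.0062083)^−300) = $2,799.50.
Refinanced payment = 285,477.01 × 0.0054792 / (1 − (1+0.0054792)^−300) = $1,940.96.
Monthly savings = $2,799.50 − $1,940.96 = $858.54.
Break-even = $5,000.00 / $858.54 = 5.82 → 6 months.

6 months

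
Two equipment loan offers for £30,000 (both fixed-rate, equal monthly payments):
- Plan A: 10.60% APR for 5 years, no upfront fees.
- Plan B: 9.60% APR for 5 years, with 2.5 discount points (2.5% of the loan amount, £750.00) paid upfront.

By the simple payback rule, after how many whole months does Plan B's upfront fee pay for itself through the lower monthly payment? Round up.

Plan A: monthly rate = 10.6%/12 = 0.0088333; payment = 30,000 × 0.0088333 / (1 − (1+0.0088333)^−60) = £646.30.
Plan B: at 9.60% the monthly rate is 0.0080000, so the payment is 30,000 × 0.0080000 / (1 − 1.0080000^−60) = £631.52.
Monthly savings = £646.30 − £631.52 = £14.78.
Break-even = £750.00 / £14.78 = 50.74 → 51 months.

51 months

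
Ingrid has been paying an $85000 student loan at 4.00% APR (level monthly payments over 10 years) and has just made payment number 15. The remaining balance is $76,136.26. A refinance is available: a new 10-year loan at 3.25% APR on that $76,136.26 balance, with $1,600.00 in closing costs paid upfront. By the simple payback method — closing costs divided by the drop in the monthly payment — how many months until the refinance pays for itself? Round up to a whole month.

Current payment = 85,000 × 4%/12 / (1 − (1+0.0033333)^−120) = $860.58.
Refinanced payment = 76,136.26 × 0.0027083 / (1 − (1+0.0027083)^−120) = $744.00.
Monthly savings = $860.58 − $744.00 = $116.58.
Break-even = $1,600.00 / $116.58 = 13.72 → 14 months.

14 months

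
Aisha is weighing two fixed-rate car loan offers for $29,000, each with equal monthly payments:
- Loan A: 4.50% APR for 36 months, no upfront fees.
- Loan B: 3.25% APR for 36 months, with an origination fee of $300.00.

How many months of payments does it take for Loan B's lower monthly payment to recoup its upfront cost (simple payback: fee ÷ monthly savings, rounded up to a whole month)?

19 months

Loan A: monthly rate = 4.5%/12 = 0.0037500; payment = 29,000 × 0.0037500 / (1 − (1+0.0037500)^−36) = $862.66.
Loan B: monthly rate = 3.25%/12 = 0.0027083; payment = 29,000 × 0.0027083 / (1 − (1+0.0027083)^−36) = $846.55.
Monthly savings = $862.66 − $846.55 = $16.11.
Break-even = $300.00 / $16.11 = 18.62 → 19 months.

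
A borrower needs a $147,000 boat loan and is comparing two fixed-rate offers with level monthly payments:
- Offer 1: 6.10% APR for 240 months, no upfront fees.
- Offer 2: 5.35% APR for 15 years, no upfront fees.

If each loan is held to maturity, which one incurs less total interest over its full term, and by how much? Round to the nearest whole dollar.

Offer 1: at 6.10% the monthly rate is 0.0050833, so the payment is 147,000 × 0.0050833 / (1 − 1.0050833^−240) = $1,061.65.
Total interest on Offer 1 = 240 × $1,061.65 − $147,000 = $107,796.00.
Offer 2: at 5.35% the monthly rate is 0.0044583, so the payment is 147,000 × 0.0044583 / (1 − 1.0044583^−180) = $1,189.44.
Total interest on Offer 2 = 180 × $1,189.44 − $147,000 = $67,099.20.
Offer 2 is lower by $40,696.80.

Offer 2 by $40,697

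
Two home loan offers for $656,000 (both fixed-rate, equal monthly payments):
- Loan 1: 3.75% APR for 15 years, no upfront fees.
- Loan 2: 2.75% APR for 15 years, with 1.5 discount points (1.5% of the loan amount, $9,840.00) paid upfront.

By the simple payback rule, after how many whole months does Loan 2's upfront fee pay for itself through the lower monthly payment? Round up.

31 months

Loan 1: monthly rate = 3.75%/12 = 0.0031250; payment = 656,000 × 0.0031250 / (1 − (1+0.0031250)^−180) = $4,770.58.
Loan 2: at 2.75% the monthly rate is 0.0022917, so the payment is 656,000 × 0.0022917 / (1 − 1.0022917^−180) = $4,451.76.
Monthly savings = $4,770.58 − $4,451.76 = $318.82.
Break-even = $9,840.00 / $318.82 = 30.86 → 31 months.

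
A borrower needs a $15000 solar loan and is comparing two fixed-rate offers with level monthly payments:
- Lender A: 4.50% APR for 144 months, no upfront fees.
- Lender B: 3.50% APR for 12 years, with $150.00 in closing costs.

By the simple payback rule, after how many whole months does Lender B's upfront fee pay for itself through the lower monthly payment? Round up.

Lender A: monthly rate = 4.5%/12 = 0.0037500; payment = 15,000 × 0.0037500 / (1 − (1+0.0037500)^−144) = $135.00.
Lender B: monthly rate = 3.5%/12 = 0.0029167; payment = 15,000 × 0.0029167 / (1 − (1+0.0029167)^−144) = $127.72.
Monthly savings = $135.00 − $127.72 = $7.28.
Break-even = $150.00 / $7.28 = 20.60 → 21 months.

21 months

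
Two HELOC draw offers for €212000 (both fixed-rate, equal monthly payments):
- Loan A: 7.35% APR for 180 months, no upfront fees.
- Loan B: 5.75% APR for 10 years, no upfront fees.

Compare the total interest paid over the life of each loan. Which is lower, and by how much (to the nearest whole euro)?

Loan B by €71,250

Loan A: at 7.35% the monthly rate is 0.0061250, so the payment is 212,000 × 0.0061250 / (1 − 1.0061250^−180) = €1,947.24.
Total interest on Loan A = 180 × €1,947.24 − €212,000 = €138,503.20.
Loan B: monthly rate = 5.75%/12 = 0.0047917; payment = 212,000 × 0.0047917 / (1 − (1+0.0047917)^−120) = €2,327.11.
Total interest on Loan B = 120 × €2,327.11 − €212,000 = €67,253.20.
Loan B is lower by €71,250.00.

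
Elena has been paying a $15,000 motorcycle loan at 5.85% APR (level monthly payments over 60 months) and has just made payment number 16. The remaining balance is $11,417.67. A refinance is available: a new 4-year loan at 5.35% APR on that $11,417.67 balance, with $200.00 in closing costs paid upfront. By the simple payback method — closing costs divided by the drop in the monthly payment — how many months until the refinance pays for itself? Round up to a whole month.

Current payment = 15,000 × 5.85%/12 / (1 − (1+0.0048750)^−60) = $288.95.
Refinanced payment = 11,417.67 × 0.0044583 / (1 − (1+0.0044583)^−48) = $264.75.
Monthly savings = $288.95 − $264.75 = $24.20.
Break-even = $200.00 / $24.20 = 8.26 → 9 months.

9 months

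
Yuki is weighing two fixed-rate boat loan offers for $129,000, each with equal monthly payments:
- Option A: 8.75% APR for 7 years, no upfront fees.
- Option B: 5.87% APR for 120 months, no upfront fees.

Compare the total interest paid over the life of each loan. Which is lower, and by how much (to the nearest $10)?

Option A: monthly rate = 8.75%/12 = 0.0072917; payment = 129,000 × 0.0072917 / (1 − (1+0.0072917)^−84) = $2,059.16.
Total interest on Option A = 84 × $2,059.16 − $129,000 = $43,969.44.
Option B: at 5.87% the monthly rate is 0.0048917, so the payment is 129,000 × 0.0048917 / (1 − 1.0048917^−120) = $1,423.76.
Total interest on Option B = 120 × $1,423.76 − $129,000 = $41,851.20.
Option B is lower by $2,118.24.

Option B by $2,120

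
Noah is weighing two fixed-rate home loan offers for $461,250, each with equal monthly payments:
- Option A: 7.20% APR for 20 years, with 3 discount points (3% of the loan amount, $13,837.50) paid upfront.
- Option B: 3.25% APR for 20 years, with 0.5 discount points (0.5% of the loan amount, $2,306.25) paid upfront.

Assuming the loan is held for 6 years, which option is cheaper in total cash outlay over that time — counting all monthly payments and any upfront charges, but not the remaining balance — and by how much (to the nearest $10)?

Option B by $84,640

Option A: monthly rate = 7.2%/12 = 0.0060000; payment = 461,250 × 0.0060000 / (1 − (1+0.0060000)^−240) = $3,631.65.
Option B: monthly rate = 3.25%/12 = 0.0027083; payment = 461,250 × 0.0027083 / (1 − (1+0.0027083)^−240) = $2,616.19.
Over 72 months: Option A costs 72 × $3,631.65 + $13,837.50 = $275,316.30; Option B costs 72 × $2,616.19 + $2,306.25 = $190,671.93.
Option B is cheaper by $275,316.30 − $190,671.93 = $84,644.37.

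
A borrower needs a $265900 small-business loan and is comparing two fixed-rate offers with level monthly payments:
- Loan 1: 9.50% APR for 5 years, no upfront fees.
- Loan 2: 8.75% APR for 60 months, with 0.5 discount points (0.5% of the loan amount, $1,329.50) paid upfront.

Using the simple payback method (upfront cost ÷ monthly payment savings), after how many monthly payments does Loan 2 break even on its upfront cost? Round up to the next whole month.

14 months

Loan 1: at 9.50% the monthly rate is 0.0079167, so the payment is 265,900 × 0.0079167 / (1 − 1.0079167^−60) = $5,584.39.
Loan 2: at 8.75% the monthly rate is 0.0072917, so the payment is 265,900 × 0.0072917 / (1 − 1.0072917^−60) = $5,487.44.
Monthly savings = $5,584.39 − $5,487.44 = $96.95.
Break-even = $1,329.50 / $96.95 = 13.71 → 14 months.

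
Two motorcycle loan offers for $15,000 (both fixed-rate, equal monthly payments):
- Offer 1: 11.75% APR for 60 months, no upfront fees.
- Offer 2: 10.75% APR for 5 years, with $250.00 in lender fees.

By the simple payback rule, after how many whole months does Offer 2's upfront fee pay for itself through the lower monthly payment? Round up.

34 months

Offer 1: at 11.75% the monthly rate is 0.0097917, so the payment is 15,000 × 0.0097917 / (1 − 1.0097917^−60) = $331.77.
Offer 2: at 10.75% the monthly rate is 0.0089583, so the payment is 15,000 × 0.0089583 / (1 − 1.0089583^−60) = $324.27.
Monthly savings = $331.77 − $324.27 = $7.50.
Break-even = $250.00 / $7.50 = 33.33 → 34 months.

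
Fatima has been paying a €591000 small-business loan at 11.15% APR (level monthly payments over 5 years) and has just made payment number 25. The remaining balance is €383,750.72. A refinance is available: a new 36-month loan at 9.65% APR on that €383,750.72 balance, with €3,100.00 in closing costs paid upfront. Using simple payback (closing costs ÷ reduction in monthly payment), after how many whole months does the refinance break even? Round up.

6 months

Current payment = 591,000 × 11.15%/12 / (1 − (1+0.0092917)^−60) = €12,894.03.
Refinanced payment = 383,750.72 × 0.0080417 / (1 − (1+0.0080417)^−36) = €12,319.59.
Monthly savings = €12,894.03 − €12,319.59 = €574.44.
Break-even = €3,100.00 / €574.44 = 5.40 → 6 months.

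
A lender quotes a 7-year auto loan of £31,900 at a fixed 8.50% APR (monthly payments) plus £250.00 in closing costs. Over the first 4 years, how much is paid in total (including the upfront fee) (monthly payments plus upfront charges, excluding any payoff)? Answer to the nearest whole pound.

Monthly rate = 8.5%/12 = 0.0070833; payment = 31,900 × 0.0070833 / (1 − (1+0.0070833)^−84) = £505.18.
Total outlay = 48 × £505.18 + £250.00 = £24,498.64.

£24,499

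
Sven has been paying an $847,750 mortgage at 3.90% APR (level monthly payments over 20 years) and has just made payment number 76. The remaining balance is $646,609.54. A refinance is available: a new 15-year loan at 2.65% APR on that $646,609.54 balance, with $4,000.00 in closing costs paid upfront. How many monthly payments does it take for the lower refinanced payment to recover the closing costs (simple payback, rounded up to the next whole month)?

6 months

Current payment = 847,750 × 3.9%/12 / (1 − (1+0.0032500)^−240) = $5,092.64.
Refinanced payment = 646,609.54 × 0.0022083 / (1 − (1+0.0022083)^−180) = $4,357.33.
Monthly savings = $5,092.64 − $4,357.33 = $735.31.
Break-even = $4,000.00 / $735.31 = 5.44 → 6 months.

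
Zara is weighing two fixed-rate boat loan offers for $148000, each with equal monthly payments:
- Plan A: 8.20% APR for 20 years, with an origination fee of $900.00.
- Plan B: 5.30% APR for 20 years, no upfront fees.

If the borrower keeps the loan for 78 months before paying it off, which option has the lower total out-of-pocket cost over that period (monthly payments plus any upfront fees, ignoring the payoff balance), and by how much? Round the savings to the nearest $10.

Plan A: monthly rate = 8.2%/12 = 0.0068333; payment = 148,000 × 0.0068333 / (1 − (1+0.0068333)^−240) = $1,256.42.
Plan B: at 5.30% the monthly rate is 0.0044167, so the payment is 148,000 × 0.0044167 / (1 − 1.0044167^−240) = $1,001.43.
Over 78 months: Plan A costs 78 × $1,256.42 + $900.00 = $98,900.76; Plan B costs 78 × $1,001.43 = $78,111.54.
Plan B is cheaper by $98,900.76 − $78,111.54 = $20,789.22.

Plan B by $20,790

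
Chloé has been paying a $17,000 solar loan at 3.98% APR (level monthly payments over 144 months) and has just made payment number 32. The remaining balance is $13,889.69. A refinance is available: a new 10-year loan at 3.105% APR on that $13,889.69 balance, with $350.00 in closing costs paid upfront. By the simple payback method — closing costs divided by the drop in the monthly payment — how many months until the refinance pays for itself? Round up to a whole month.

26 months

Current payment = 17,000 × 3.98%/12 / (1 − (1+0.0033167)^−144) = $148.67.
Refinanced payment = 13,889.69 × 0.0025875 / (1 − (1+0.0025875)^−120) = $134.79.
Monthly savings = $148.67 − $134.79 = $13.88.
Break-even = $350.00 / $13.88 = 25.22 → 26 months.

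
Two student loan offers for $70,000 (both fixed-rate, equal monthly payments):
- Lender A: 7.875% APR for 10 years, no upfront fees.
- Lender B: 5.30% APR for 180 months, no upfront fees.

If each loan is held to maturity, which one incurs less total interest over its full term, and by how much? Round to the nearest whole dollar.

Lender A by $259

Lender A: monthly rate = 7.875%/12 = 0.0065625; payment = 70,000 × 0.0065625 / (1 − (1+0.0065625)^−120) = $844.68.
Total interest on Lender A = 120 × $844.68 − $70,000 = $31,361.60.
Lender B: monthly rate = 5.3%/12 = 0.0044167; payment = 70,000 × 0.0044167 / (1 − (1+0.0044167)^−180) = $564.56.
Total interest on Lender B = 180 × $564.56 − $70,000 = $31,620.80.
Lender A is lower by $259.20.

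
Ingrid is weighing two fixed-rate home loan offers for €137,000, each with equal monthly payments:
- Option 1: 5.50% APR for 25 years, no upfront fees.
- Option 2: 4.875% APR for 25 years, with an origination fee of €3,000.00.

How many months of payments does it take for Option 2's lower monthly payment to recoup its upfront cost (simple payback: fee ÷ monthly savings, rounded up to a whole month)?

Option 1: monthly rate = 5.5%/12 = 0.0045833; payment = 137,000 × 0.0045833 / (1 − (1+0.0045833)^−300) = €841.30.
Option 2: monthly rate = 4.875%/12 = 0.0040625; payment = 137,000 × 0.0040625 / (1 − (1+0.0040625)^−300) = €790.94.
Monthly savings = €841.30 − €790.94 = €50.36.
Break-even = €3,000.00 / €50.36 = 59.57 → 60 months.

60 months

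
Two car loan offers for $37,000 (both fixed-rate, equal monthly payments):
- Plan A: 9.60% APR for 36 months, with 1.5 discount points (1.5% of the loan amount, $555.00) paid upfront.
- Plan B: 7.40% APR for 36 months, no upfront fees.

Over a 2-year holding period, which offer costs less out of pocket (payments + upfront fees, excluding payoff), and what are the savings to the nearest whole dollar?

Plan B by $1,460

Plan A: monthly rate = 9.6%/12 = 0.0080000; payment = 37,000 × 0.0080000 / (1 − (1+0.0080000)^−36) = $1,186.95.
Plan B: monthly rate = 7.4%/12 = 0.0061667; payment = 37,000 × 0.0061667 / (1 − (1+0.0061667)^−36) = $1,149.23.
Over 24 months: Plan A costs 24 × $1,186.95 + $555.00 = $29,041.80; Plan B costs 24 × $1,149.23 = $27,581.52.
Plan B is cheaper by $29,041.80 − $27,581.52 = $1,460.28.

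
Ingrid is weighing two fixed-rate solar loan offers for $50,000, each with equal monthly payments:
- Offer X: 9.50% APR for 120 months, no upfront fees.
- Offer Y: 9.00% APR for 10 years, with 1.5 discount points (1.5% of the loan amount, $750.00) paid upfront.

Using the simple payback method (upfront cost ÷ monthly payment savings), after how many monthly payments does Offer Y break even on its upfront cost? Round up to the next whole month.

Offer X: at 9.50% the monthly rate is 0.0079167, so the payment is 50,000 × 0.0079167 / (1 − 1.0079167^−120) = $646.99.
Offer Y: monthly rate = 9%/12 = 0.0075000; payment = 50,000 × 0.0075000 / (1 − (1+0.0075000)^−120) = $633.38.
Monthly savings = $646.99 − $633.38 = $13.61.
Break-even = $750.00 / $13.61 = 55.11 → 56 months.

56 months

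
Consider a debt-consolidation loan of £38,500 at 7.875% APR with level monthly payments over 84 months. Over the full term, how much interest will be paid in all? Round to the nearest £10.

£11,700

Monthly rate = 7.875%/12 = 0.0065625; payment = 38,500 × 0.0065625 / (1 − (1+0.0065625)^−84) = £597.67.
Total paid = 84 × £597.67 = £50,204.28; interest = £50,204.28 − £38,500 = £11,704.28.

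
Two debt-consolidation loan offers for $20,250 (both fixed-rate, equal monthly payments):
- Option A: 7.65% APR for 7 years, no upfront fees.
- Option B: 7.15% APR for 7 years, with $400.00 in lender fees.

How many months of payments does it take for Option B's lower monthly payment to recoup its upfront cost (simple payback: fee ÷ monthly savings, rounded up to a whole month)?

81 months

Option A: monthly rate = 7.65%/12 = 0.0063750; payment = 20,250 × 0.0063750 / (1 − (1+0.0063750)^−84) = $312.10.
Option B: monthly rate = 7.15%/12 = 0.0059583; payment = 20,250 × 0.0059583 / (1 − (1+0.0059583)^−84) = $307.11.
Monthly savings = $312.10 − $307.11 = $4.99.
Break-even = $400.00 / $4.99 = 80.16 → 81 months.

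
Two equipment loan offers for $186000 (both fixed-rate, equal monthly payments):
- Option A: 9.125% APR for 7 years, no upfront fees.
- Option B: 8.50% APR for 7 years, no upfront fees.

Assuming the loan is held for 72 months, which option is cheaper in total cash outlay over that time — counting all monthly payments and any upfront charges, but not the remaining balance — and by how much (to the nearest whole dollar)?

Option A: monthly rate = 9.125%/12 = 0.0076042; payment = 186,000 × 0.0076042 / (1 − (1+0.0076042)^−84) = $3,004.38.
Option B: monthly rate = 8.5%/12 = 0.0070833; payment = 186,000 × 0.0070833 / (1 − (1+0.0070833)^−84) = $2,945.59.
Over 72 months: Option A costs 72 × $3,004.38 = $216,315.36; Option B costs 72 × $2,945.59 = $212,082.48.
Option B is cheaper by $216,315.36 − $212,082.48 = $4,232.88.

Option B by $4,233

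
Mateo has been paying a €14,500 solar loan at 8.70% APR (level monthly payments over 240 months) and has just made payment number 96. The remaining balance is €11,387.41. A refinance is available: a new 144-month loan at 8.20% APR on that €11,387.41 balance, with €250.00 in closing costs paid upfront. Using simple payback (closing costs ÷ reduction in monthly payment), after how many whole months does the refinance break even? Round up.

80 months

Current payment = 14,500 × 8.7%/12 / (1 − (1+0.0072500)^−240) = €127.68.
Refinanced payment = 11,387.41 × 0.0068333 / (1 − (1+0.0068333)^−144) = €124.52.
Monthly savings = €127.68 − €124.52 = €3.16.
Break-even = €250.00 / €3.16 = 79.11 → 80 months.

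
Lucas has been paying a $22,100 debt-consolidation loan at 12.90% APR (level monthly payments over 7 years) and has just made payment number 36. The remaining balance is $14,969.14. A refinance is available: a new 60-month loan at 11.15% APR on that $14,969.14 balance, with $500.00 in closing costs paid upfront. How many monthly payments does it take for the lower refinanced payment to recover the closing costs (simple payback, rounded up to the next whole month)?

Current payment = 22,100 × 12.9%/12 / (1 − (1+0.0107500)^−84) = $400.84.
Refinanced payment = 14,969.14 × 0.0092917 / (1 − (1+0.0092917)^−60) = $326.59.
Monthly savings = $400.84 − $326.59 = $74.25.
Break-even = $500.00 / $74.25 = 6.73 → 7 months.

7 months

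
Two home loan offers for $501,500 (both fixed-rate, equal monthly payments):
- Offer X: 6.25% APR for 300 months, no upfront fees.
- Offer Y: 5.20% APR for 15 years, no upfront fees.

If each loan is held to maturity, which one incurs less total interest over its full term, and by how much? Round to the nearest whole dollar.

Offer X: at 6.25% the monthly rate is 0.0052083, so the payment is 501,500 × 0.0052083 / (1 − 1.0052083^−300) = $3,308.24.
Total interest on Offer X = 300 × $3,308.24 − $501,500 = $490,972.00.
Offer Y: monthly rate = 5.2%/12 = 0.0043333; payment = 501,500 × 0.0043333 / (1 − (1+0.0043333)^−180) = $4,018.27.
Total interest on Offer Y = 180 × $4,018.27 − $501,500 = $221,788.60.
Offer Y is lower by $269,183.40.

Offer Y by $269,183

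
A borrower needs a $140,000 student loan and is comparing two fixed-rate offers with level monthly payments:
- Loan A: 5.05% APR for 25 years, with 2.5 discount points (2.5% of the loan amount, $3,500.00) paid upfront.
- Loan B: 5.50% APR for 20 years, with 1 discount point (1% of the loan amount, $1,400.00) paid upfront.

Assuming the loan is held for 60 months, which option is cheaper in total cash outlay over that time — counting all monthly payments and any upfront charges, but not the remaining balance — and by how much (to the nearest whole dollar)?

Loan A: at 5.05% the monthly rate is 0.0042083, so the payment is 140,000 × 0.0042083 / (1 − 1.0042083^−300) = $822.51.
Loan B: at 5.50% the monthly rate is 0.0045833, so the payment is 140,000 × 0.0045833 / (1 − 1.0045833^−240) = $963.04.
Over 60 months: Loan A costs 60 × $822.51 + $3,500.00 = $52,850.60; Loan B costs 60 × $963.04 + $1,400.00 = $59,182.40.
Loan A is cheaper by $59,182.40 − $52,850.60 = $6,331.80.

Loan A by $6,332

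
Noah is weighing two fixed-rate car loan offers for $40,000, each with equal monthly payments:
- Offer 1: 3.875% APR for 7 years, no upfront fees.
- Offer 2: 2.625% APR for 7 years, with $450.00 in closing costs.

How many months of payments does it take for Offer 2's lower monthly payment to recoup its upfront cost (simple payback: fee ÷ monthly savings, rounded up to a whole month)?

Offer 1: monthly rate = 3.875%/12 = 0.0032292; payment = 40,000 × 0.0032292 / (1 − (1+0.0032292)^−84) = $544.45.
Offer 2: monthly rate = 2.625%/12 = 0.0021875; payment = 40,000 × 0.0021875 / (1 − (1+0.0021875)^−84) = $521.80.
Monthly savings = $544.45 − $521.80 = $22.65.
Break-even = $450.00 / $22.65 = 19.87 → 20 months.

20 months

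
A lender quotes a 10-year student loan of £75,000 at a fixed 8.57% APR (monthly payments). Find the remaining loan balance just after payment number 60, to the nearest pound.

With monthly rate i = 8.57%/12 = 0.0071417, the balance after k of n payments is P · [(1+i)^n − (1+i)^k] / [(1+i)^n − 1].
(1+0.0071417)^120 = 2.34891681 and (1+0.0071417)^60 = 1.53261763, so the balance is 75,000 × (2.34891681 − 1.53261763) / (2.34891681 − 1) = £45,386.37.

£45,386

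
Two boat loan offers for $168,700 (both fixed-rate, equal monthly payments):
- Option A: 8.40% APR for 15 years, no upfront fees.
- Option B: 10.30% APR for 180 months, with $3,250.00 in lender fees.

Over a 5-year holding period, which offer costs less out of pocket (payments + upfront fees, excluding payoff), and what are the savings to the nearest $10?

Option A by $14,800

Option A: monthly rate = 8.4%/12 = 0.0070000; payment = 168,700 × 0.0070000 / (1 − (1+0.0070000)^−180) = $1,651.38.
Option B: monthly rate = 10.3%/12 = 0.0085833; payment = 168,700 × 0.0085833 / (1 − (1+0.0085833)^−180) = $1,843.95.
Over 60 months: Option A costs 60 × $1,651.38 = $99,082.80; Option B costs 60 × $1,843.95 + $3,250.00 = $113,887.00.
Option A is cheaper by $113,887.00 − $99,082.80 = $14,804.20.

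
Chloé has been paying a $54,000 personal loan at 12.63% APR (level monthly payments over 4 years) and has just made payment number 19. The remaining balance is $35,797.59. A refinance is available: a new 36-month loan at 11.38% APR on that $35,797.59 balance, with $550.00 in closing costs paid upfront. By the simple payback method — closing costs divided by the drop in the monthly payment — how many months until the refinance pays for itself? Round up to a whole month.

Current payment = 54,000 × 12.63%/12 / (1 − (1+0.0105250)^−48) = $1,438.79.
Refinanced payment = 35,797.59 × 0.0094833 / (1 − (1+0.0094833)^−36) = $1,178.42.
Monthly savings = $1,438.79 − $1,178.42 = $260.37.
Break-even = $550.00 / $260.37 = 2.11 → 3 months.

3 months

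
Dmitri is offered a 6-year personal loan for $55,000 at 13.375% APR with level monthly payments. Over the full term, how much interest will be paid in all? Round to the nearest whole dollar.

$25,279

Monthly rate = 13.375%/12 = 0.0111458; payment = 55,000 × 0.0111458 / (1 − (1+0.0111458)^−72) = $1,114.99.
Total paid = 72 × $1,114.99 = $80,279.28; interest = $80,279.28 − $55,000 = $25,279.28.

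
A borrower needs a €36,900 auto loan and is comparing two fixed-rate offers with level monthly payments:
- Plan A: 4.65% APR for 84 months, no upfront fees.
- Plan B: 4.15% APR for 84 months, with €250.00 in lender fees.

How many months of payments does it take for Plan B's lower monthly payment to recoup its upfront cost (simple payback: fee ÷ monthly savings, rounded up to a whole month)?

Plan A: at 4.65% the monthly rate is 0.0038750, so the payment is 36,900 × 0.0038750 / (1 − 1.0038750^−84) = €515.49.
Plan B: monthly rate = 4.15%/12 = 0.0034583; payment = 36,900 × 0.0034583 / (1 − (1+0.0034583)^−84) = €506.93.
Monthly savings = €515.49 − €506.93 = €8.56.
Break-even = €250.00 / €8.56 = 29.21 → 30 months.

30 months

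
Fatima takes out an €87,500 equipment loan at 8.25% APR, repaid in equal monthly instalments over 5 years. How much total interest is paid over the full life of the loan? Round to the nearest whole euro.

At 8.25% the monthly rate is 0.0068750, so the payment is 87,500 × 0.0068750 / (1 − 1.0068750^−60) = €1,784.67.
Total paid = 60 × €1,784.67 = €107,080.20; interest = €107,080.20 − €87,500 = €19,580.20.

€19,580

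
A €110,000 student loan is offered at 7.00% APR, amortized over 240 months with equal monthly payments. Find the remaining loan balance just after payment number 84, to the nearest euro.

With monthly rate i = 7%/12 = 0.0058333, the balance after k of n payments is P · [(1+i)^n − (1+i)^k] / [(1+i)^n − 1].
(1+0.0058333)^240 = 4.03873885 and (1+0.0058333)^84 = 1.62999405, so the balance is 110,000 × (4.03873885 − 1.62999405) / (4.03873885 − 1) = €87,194.70.

€87,195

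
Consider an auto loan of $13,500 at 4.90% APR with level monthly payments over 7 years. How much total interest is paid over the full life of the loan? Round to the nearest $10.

$2,470

At 4.90% the monthly rate is 0.0040833, so the payment is 13,500 × 0.0040833 / (1 − 1.0040833^−84) = $190.17.
Total paid = 84 × $190.17 = $15,974.28; interest = $15,974.28 − $13,500 = $2,474.28.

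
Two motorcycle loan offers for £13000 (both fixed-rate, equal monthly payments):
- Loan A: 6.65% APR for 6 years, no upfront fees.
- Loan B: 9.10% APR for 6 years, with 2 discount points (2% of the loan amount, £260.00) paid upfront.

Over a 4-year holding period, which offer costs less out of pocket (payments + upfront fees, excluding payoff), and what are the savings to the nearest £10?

Loan A by £1,000

Loan A: at 6.65% the monthly rate is 0.0055417, so the payment is 13,000 × 0.0055417 / (1 − 1.0055417^−72) = £219.46.
Loan B: at 9.10% the monthly rate is 0.0075833, so the payment is 13,000 × 0.0075833 / (1 − 1.0075833^−72) = £234.98.
Over 48 months: Loan A costs 48 × £219.46 = £10,534.08; Loan B costs 48 × £234.98 + £260.00 = £11,539.04.
Loan A is cheaper by £11,539.04 − £10,534.08 = £1,004.96.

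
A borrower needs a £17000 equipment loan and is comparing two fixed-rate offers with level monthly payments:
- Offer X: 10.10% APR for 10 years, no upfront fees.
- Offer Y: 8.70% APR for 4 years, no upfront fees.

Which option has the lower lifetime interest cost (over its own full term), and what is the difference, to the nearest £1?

Offer Y by £6,882

Offer X: at 10.10% the monthly rate is 0.0084167, so the payment is 17,000 × 0.0084167 / (1 − 1.0084167^−120) = £225.60.
Total interest on Offer X = 120 × £225.60 − £17,000 = £10,072.00.
Offer Y: monthly rate = 8.7%/12 = 0.0072500; payment = 17,000 × 0.0072500 / (1 − (1+0.0072500)^−48) = £420.63.
Total interest on Offer Y = 48 × £420.63 − £17,000 = £3,190.24.
Offer Y is lower by £6,881.76.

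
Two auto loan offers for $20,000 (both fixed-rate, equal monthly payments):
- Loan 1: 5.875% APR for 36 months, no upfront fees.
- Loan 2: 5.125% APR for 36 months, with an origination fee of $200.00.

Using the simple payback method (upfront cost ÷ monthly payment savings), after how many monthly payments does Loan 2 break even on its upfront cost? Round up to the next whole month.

30 months

Loan 1: monthly rate = 5.875%/12 = 0.0048958; payment = 20,000 × 0.0048958 / (1 − (1+0.0048958)^−36) = $607.31.
Loan 2: at 5.125% the monthly rate is 0.0042708, so the payment is 20,000 × 0.0042708 / (1 − 1.0042708^−36) = $600.54.
Monthly savings = $607.31 − $600.54 = $6.77.
Break-even = $200.00 / $6.77 = 29.54 → 30 months.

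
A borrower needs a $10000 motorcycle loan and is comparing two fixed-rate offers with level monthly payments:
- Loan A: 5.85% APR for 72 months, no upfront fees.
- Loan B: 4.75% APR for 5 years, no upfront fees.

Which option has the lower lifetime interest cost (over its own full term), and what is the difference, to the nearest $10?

Loan A: at 5.85% the monthly rate is 0.0048750, so the payment is 10,000 × 0.0048750 / (1 − 1.0048750^−72) = $165.02.
Total interest on Loan A = 72 × $165.02 − $10,000 = $1,881.44.
Loan B: at 4.75% the monthly rate is 0.0039583, so the payment is 10,000 × 0.0039583 / (1 − 1.0039583^−60) = $187.57.
Total interest on Loan B = 60 × $187.57 − $10,000 = $1,254.20.
Loan B is lower by $627.24.

Loan B by $630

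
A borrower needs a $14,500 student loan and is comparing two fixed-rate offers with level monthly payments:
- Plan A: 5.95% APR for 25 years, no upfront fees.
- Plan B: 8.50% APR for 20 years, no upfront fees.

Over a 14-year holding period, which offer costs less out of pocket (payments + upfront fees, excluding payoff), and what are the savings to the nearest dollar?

Plan A by $5,519

Plan A: monthly rate = 5.95%/12 = 0.0049583; payment = 14,500 × 0.0049583 / (1 − (1+0.0049583)^−300) = $92.98.
Plan B: at 8.50% the monthly rate is 0.0070833, so the payment is 14,500 × 0.0070833 / (1 − 1.0070833^−240) = $125.83.
Over 168 months: Plan A costs 168 × $92.98 = $15,620.64; Plan B costs 168 × $125.83 = $21,139.44.
Plan A is cheaper by $21,139.44 − $15,620.64 = $5,518.80.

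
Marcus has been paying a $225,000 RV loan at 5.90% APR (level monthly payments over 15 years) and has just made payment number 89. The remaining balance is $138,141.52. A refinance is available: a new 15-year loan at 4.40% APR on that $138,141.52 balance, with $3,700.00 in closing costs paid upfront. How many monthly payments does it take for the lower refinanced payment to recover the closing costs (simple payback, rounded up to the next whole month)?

Current payment = 225,000 × 5.9%/12 / (1 − (1+0.0049167)^−180) = $1,886.54.
Refinanced payment = 138,141.52 × 0.0036667 / (1 − (1+0.0036667)^−180) = $1,049.73.
Monthly savings = $1,886.54 − $1,049.73 = $836.81.
Break-even = $3,700.00 / $836.81 = 4.42 → 5 months.

5 months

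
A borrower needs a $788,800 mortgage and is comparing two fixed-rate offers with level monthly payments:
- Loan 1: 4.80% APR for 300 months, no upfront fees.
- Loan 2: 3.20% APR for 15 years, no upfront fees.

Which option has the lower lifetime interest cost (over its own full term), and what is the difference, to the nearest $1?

Loan 2 by $361,710

Loan 1: at 4.80% the monthly rate is 0.0040000, so the payment is 788,800 × 0.0040000 / (1 − 1.0040000^−300) = $4,519.80.
Total interest on Loan 1 = 300 × $4,519.80 − $788,800 = $567,140.00.
Loan 2: at 3.20% the monthly rate is 0.0026667, so the payment is 788,800 × 0.0026667 / (1 − 1.0026667^−180) = $5,523.50.
Total interest on Loan 2 = 180 × $5,523.50 − $788,800 = $205,430.00.
Loan 2 is lower by $361,710.00.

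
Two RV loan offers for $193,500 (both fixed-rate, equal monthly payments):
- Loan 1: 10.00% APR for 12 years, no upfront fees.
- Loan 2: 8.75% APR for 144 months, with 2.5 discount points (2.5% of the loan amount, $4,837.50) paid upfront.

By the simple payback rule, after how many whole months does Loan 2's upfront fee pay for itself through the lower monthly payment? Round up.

36 months

Loan 1: at 10.00% the monthly rate is 0.0083333, so the payment is 193,500 × 0.0083333 / (1 − 1.0083333^−144) = $2,312.48.
Loan 2: at 8.75% the monthly rate is 0.0072917, so the payment is 193,500 × 0.0072917 / (1 − 1.0072917^−144) = $2,174.93.
Monthly savings = $2,312.48 − $2,174.93 = $137.55.
Break-even = $4,837.50 / $137.55 = 35.17 → 36 months.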